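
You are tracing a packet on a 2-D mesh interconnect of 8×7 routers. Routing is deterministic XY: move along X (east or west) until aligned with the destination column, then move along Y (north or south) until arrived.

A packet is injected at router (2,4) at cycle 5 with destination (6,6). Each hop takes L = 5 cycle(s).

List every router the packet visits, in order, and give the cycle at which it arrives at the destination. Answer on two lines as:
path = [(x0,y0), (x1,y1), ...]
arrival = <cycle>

  0. router=(2,4) cycle=5 (inject)
  1. router=(3,4) cycle=10 dir=E
  2. router=(4,4) cycle=15 dir=E
  3. router=(5,4) cycle=20 dir=E
  4. router=(6,4) cycle=25 dir=E
  5. router=(6,5) cycle=30 dir=N
  6. router=(6,6) cycle=35 dir=N

path = [(2,4), (3,4), (4,4), (5,4), (6,4), (6,5), (6,6)]
arrival = 35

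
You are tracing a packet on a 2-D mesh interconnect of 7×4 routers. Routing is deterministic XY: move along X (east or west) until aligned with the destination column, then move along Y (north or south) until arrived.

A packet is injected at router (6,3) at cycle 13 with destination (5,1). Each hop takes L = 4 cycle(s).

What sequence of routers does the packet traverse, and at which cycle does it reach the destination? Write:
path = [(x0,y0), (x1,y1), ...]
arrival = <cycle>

hop 0: (6,3) @ cyc 13
hop 1: (5,3) @ cyc 17  [W]
hop 2: (5,2) @ cyc 21  [S]
hop 3: (5,1) @ cyc 25  [S]

path = [(6,3), (5,3), (5,2), (5,1)]
arrival = 25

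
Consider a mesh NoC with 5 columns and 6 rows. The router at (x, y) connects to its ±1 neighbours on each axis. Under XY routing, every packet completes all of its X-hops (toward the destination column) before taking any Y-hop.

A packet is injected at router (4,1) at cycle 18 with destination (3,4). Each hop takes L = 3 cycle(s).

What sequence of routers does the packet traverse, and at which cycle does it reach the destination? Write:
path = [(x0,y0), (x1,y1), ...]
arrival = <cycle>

src (4,1)  cyc=18
W→(3,1)  cyc=21
N→(3,2)  cyc=24
N→(3,3)  cyc=27
N→(3,4)  cyc=30

path = [(4,1), (3,1), (3,2), (3,3), (3,4)]
arrival = 30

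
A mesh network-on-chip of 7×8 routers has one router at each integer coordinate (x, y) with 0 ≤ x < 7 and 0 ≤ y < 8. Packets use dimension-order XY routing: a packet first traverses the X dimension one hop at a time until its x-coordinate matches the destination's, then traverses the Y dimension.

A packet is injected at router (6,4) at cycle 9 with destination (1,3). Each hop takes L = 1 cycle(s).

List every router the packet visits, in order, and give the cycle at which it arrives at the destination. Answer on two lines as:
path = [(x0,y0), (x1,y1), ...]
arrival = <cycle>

path = [(6,4), (5,4), (4,4), (3,4), (2,4), (1,4), (1,3)]
arrival = 15

t=9: at (6,4)
t=10: at (5,4) after W
t=11: at (4,4) after W
t=12: at (3,4) after W
t=13: at (2,4) after W
t=14: at (1,4) after W
t=15: at (1,3) after S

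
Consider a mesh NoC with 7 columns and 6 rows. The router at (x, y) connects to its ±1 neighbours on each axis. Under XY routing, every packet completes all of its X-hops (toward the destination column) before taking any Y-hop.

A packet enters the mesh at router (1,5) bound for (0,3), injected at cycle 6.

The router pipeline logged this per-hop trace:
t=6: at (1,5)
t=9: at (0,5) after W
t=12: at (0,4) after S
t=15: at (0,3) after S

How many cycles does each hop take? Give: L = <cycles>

Δcyc across hop 0→1: 9 − 6 = 3.
One hop costs L cycles, so L = 3.

L = 3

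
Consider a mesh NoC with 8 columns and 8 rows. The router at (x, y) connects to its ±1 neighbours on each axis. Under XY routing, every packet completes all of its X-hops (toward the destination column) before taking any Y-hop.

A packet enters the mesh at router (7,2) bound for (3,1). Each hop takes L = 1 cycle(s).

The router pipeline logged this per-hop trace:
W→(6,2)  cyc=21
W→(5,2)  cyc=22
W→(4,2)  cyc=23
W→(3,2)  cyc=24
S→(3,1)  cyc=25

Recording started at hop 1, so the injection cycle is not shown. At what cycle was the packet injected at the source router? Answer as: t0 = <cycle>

Hop 1 reached at cycle 21; hop k is at t0 + k·L.
So t0 = 21 − 1·1 = 20.

t0 = 20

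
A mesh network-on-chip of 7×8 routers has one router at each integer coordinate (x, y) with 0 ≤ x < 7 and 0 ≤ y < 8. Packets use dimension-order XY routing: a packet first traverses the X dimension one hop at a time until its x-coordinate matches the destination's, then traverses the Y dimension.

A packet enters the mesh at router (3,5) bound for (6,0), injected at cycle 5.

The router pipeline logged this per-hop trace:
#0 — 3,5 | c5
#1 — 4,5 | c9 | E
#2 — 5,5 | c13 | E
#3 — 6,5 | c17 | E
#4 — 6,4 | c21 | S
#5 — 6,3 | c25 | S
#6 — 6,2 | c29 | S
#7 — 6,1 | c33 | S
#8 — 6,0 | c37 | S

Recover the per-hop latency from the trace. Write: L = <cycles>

From hop 0 (5) to hop 1 (9): +4 cycles.
Each hop adds L, hence L = 4.

L = 4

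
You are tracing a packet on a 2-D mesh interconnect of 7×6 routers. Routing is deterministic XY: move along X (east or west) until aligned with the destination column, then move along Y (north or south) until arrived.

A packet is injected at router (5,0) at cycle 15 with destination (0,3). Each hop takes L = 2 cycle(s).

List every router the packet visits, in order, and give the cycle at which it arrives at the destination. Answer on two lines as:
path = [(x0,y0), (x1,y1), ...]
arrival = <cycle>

path = [(5,0), (4,0), (3,0), (2,0), (1,0), (0,0), (0,1), (0,2), (0,3)]
arrival = 31

  0. router=(5,0) cycle=15 (inject)
  1. router=(4,0) cycle=17 dir=W
  2. router=(3,0) cycle=19 dir=W
  3. router=(2,0) cycle=21 dir=W
  4. router=(1,0) cycle=23 dir=W
  5. router=(0,0) cycle=25 dir=W
  6. router=(0,1) cycle=27 dir=N
  7. router=(0,2) cycle=29 dir=N
  8. router=(0,3) cycle=31 dir=N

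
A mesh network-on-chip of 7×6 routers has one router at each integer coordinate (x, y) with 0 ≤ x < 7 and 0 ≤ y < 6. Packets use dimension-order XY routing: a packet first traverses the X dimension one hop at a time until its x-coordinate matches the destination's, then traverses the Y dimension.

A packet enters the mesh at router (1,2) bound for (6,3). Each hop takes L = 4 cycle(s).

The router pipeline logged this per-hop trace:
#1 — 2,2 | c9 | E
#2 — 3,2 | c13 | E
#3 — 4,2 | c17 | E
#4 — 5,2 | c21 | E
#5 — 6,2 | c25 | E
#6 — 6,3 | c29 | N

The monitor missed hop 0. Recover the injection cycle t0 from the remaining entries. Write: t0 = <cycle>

t0 = 5

The first recorded entry is hop 1 at cycle 9.
t0 = cyc[1] − L = 9 − 4 = 5.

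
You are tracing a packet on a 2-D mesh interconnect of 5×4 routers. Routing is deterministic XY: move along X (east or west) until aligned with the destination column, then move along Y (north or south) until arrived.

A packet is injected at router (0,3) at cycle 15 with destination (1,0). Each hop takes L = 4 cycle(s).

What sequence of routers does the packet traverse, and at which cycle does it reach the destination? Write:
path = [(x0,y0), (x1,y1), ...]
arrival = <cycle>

src (0,3)  cyc=15
E→(1,3)  cyc=19
S→(1,2)  cyc=23
S→(1,1)  cyc=27
S→(1,0)  cyc=31

path = [(0,3), (1,3), (1,2), (1,1), (1,0)]
arrival = 31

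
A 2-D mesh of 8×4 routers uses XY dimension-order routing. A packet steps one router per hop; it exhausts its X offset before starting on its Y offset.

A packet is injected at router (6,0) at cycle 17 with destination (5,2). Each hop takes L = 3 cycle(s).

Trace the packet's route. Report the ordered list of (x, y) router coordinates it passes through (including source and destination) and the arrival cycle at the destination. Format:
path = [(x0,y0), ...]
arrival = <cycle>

path = [(6,0), (5,0), (5,1), (5,2)]
arrival = 26

  0. router=(6,0) cycle=17 (inject)
  1. router=(5,0) cycle=20 dir=W
  2. router=(5,1) cycle=23 dir=N
  3. router=(5,2) cycle=26 dir=N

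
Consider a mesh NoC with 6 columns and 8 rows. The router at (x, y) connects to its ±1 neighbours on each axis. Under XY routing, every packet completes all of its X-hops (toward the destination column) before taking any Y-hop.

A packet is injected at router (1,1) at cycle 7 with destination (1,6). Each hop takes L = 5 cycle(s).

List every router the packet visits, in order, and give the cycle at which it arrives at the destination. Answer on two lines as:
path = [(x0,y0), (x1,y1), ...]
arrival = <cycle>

path = [(1,1), (1,2), (1,3), (1,4), (1,5), (1,6)]
arrival = 32

  0. router=(1,1) cycle=7 (inject)
  1. router=(1,2) cycle=12 dir=N
  2. router=(1,3) cycle=17 dir=N
  3. router=(1,4) cycle=22 dir=N
  4. router=(1,5) cycle=27 dir=N
  5. router=(1,6) cycle=32 dir=N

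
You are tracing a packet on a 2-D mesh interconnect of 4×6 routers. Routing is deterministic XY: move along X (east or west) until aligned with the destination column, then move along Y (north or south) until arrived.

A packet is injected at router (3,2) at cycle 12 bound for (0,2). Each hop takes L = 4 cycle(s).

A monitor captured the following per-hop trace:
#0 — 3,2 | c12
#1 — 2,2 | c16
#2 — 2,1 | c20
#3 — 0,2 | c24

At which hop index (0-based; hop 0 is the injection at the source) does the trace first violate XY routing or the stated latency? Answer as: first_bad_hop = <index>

check 1→ d=(-1,0) cyc+4: ok
check 2→ d=(0,-1) cyc+4: BAD: Y-move but x=2≠0

first_bad_hop = 2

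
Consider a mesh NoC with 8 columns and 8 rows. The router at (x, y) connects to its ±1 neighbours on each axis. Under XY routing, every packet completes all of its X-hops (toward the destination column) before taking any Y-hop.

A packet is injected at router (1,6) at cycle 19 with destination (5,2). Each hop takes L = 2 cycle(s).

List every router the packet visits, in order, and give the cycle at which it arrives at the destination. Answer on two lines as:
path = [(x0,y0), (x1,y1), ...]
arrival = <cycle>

path = [(1,6), (2,6), (3,6), (4,6), (5,6), (5,5), (5,4), (5,3), (5,2)]
arrival = 35

src (1,6)  cyc=19
E→(2,6)  cyc=21
E→(3,6)  cyc=23
E→(4,6)  cyc=25
E→(5,6)  cyc=27
S→(5,5)  cyc=29
S→(5,4)  cyc=31
S→(5,3)  cyc=33
S→(5,2)  cyc=35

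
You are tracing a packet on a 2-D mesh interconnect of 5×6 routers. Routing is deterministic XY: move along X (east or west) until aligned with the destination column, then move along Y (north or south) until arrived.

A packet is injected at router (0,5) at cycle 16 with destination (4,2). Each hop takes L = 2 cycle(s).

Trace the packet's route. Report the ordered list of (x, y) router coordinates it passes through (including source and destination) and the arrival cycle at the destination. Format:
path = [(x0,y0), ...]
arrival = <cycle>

t=16: at (0,5)
t=18: at (1,5) after E
t=20: at (2,5) after E
t=22: at (3,5) after E
t=24: at (4,5) after E
t=26: at (4,4) after S
t=28: at (4,3) after S
t=30: at (4,2) after S

path = [(0,5), (1,5), (2,5), (3,5), (4,5), (4,4), (4,3), (4,2)]
arrival = 30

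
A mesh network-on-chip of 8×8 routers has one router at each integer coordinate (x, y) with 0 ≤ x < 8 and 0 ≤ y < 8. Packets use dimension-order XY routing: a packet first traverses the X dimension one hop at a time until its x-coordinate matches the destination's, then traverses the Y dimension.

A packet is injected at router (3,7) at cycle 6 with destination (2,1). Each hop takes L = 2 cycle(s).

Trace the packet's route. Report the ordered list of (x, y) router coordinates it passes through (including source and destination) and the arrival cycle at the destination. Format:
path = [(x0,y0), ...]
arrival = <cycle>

hop 0: (3,7) @ cyc 6
hop 1: (2,7) @ cyc 8  [W]
hop 2: (2,6) @ cyc 10  [S]
hop 3: (2,5) @ cyc 12  [S]
hop 4: (2,4) @ cyc 14  [S]
hop 5: (2,3) @ cyc 16  [S]
hop 6: (2,2) @ cyc 18  [S]
hop 7: (2,1) @ cyc 20  [S]

path = [(3,7), (2,7), (2,6), (2,5), (2,4), (2,3), (2,2), (2,1)]
arrival = 20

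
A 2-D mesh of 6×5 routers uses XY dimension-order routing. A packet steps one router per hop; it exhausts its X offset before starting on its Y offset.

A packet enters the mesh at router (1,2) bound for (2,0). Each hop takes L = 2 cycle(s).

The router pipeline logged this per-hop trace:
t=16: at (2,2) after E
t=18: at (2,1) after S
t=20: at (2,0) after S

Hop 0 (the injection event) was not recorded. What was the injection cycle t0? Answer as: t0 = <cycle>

t0 = 14

At hop 1 the cycle is 16; in general cyc_k = t0 + kL.
t0 = cyc[1] − L = 16 − 2 = 14.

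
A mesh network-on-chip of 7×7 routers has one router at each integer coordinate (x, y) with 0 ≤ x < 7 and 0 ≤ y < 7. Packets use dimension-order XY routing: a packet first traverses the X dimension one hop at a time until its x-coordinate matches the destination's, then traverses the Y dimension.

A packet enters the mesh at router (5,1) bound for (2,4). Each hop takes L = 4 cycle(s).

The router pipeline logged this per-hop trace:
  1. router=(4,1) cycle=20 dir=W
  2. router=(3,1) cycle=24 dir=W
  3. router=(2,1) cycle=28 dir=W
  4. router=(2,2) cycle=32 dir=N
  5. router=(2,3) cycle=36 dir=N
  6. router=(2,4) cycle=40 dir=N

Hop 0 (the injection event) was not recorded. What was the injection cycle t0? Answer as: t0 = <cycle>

cyc[1] = 20 and cyc[k] = t0 + k·L for every k.
So t0 = 20 − 1·4 = 16.

t0 = 16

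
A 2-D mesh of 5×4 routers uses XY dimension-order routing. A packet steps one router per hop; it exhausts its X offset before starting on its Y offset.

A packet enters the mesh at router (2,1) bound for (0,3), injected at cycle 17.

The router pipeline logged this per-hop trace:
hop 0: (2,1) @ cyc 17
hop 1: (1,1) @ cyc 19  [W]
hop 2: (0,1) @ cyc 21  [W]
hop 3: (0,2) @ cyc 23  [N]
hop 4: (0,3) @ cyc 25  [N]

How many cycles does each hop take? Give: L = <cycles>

Between hops 0 and 1 the cycle counter advances 19 − 17 = 2.
That increment is L by definition: L = 2.

L = 2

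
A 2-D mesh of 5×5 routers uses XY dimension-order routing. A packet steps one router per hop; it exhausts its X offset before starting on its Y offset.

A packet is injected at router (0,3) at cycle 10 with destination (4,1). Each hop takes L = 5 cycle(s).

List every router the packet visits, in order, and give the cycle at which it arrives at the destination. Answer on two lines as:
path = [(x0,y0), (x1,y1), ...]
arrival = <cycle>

path = [(0,3), (1,3), (2,3), (3,3), (4,3), (4,2), (4,1)]
arrival = 40

src (0,3)  cyc=10
E→(1,3)  cyc=15
E→(2,3)  cyc=20
E→(3,3)  cyc=25
E→(4,3)  cyc=30
S→(4,2)  cyc=35
S→(4,1)  cyc=40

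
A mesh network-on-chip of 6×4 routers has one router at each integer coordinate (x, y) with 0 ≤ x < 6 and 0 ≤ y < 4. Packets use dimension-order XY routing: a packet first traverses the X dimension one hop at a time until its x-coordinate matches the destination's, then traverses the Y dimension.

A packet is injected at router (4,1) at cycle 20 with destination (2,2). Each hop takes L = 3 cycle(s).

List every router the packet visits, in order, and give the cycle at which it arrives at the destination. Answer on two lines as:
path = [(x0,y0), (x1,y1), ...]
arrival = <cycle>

path = [(4,1), (3,1), (2,1), (2,2)]
arrival = 29

  0. router=(4,1) cycle=20 (inject)
  1. router=(3,1) cycle=23 dir=W
  2. router=(2,1) cycle=26 dir=W
  3. router=(2,2) cycle=29 dir=N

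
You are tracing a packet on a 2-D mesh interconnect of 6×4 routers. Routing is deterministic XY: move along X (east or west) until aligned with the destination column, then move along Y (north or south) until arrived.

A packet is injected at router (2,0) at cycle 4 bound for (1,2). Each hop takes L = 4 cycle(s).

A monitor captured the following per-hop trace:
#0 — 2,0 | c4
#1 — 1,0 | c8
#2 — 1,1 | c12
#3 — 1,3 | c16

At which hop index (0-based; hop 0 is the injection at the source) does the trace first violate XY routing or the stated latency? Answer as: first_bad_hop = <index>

first_bad_hop = 3

[1] (-1,+0) / 4c ⇒ ok
[2] (+0,+1) / 4c ⇒ ok
[3] (+0,+2) / 4c ⇒ BAD: non-unit step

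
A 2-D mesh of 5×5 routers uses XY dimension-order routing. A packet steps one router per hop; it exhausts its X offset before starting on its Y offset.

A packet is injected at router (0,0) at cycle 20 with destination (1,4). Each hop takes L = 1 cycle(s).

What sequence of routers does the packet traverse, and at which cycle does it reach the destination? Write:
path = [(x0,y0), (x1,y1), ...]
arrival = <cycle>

src (0,0)  cyc=20
E→(1,0)  cyc=21
N→(1,1)  cyc=22
N→(1,2)  cyc=23
N→(1,3)  cyc=24
N→(1,4)  cyc=25

path = [(0,0), (1,0), (1,1), (1,2), (1,3), (1,4)]
arrival = 25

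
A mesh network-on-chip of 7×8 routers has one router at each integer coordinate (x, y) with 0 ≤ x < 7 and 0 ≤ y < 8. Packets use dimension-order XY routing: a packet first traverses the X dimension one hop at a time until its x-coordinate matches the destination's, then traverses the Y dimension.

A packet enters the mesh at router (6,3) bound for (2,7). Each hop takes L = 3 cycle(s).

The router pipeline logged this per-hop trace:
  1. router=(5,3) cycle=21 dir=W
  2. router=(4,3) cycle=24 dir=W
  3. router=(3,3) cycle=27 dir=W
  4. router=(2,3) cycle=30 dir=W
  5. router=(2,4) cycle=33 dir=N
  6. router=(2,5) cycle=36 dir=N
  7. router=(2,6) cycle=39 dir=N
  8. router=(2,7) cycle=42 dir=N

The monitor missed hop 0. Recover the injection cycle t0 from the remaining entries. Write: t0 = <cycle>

The first recorded entry is hop 1 at cycle 21.
So t0 = 21 − 1·3 = 18.

t0 = 18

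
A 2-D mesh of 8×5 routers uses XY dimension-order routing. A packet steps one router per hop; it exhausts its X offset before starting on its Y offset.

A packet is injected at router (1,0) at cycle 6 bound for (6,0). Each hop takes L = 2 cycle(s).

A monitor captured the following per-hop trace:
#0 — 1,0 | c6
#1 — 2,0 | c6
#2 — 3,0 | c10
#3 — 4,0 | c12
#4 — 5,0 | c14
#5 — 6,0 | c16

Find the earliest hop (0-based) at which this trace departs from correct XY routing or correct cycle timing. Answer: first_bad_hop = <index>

hop 1: step (+1,+0), +0 cyc — BAD: Δcyc=0≠L

first_bad_hop = 1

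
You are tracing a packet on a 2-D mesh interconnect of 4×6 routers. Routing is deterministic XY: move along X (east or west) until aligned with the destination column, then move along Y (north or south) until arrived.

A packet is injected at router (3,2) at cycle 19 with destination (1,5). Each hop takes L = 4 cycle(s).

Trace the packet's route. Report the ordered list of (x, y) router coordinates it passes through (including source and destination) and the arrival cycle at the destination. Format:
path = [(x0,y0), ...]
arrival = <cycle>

src (3,2)  cyc=19
W→(2,2)  cyc=23
W→(1,2)  cyc=27
N→(1,3)  cyc=31
N→(1,4)  cyc=35
N→(1,5)  cyc=39

path = [(3,2), (2,2), (1,2), (1,3), (1,4), (1,5)]
arrival = 39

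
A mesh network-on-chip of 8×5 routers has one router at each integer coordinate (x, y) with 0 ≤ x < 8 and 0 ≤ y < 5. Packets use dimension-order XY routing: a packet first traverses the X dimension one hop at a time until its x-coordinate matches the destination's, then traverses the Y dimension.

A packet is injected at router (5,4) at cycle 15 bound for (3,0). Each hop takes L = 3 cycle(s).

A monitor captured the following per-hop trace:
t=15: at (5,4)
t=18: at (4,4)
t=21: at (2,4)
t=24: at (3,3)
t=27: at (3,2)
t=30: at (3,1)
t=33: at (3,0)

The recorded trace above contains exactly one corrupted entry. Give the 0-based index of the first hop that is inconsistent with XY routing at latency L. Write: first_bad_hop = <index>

first_bad_hop = 2

hop 1: step (-1,+0), +3 cyc — ok
hop 2: step (-2,+0), +3 cyc — BAD: non-unit step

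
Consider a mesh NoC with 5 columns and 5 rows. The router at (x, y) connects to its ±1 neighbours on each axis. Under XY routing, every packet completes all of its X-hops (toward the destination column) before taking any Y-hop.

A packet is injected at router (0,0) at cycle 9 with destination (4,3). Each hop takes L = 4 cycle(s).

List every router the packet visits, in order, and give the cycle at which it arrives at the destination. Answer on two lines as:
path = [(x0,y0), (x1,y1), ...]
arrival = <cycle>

path = [(0,0), (1,0), (2,0), (3,0), (4,0), (4,1), (4,2), (4,3)]
arrival = 37

[0] x=0 y=0 t=9
[1] x=1 y=0 t=13 →E
[2] x=2 y=0 t=17 →E
[3] x=3 y=0 t=21 →E
[4] x=4 y=0 t=25 →E
[5] x=4 y=1 t=29 →N
[6] x=4 y=2 t=33 →N
[7] x=4 y=3 t=37 →N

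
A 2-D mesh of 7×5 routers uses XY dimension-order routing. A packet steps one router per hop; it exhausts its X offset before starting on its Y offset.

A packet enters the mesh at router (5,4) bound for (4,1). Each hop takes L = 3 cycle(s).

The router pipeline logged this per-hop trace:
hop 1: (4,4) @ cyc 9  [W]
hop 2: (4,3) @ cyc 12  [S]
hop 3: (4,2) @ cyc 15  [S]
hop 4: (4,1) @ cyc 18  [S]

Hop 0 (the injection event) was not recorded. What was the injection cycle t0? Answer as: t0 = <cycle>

t0 = 6

At hop 1 the cycle is 9; in general cyc_k = t0 + kL.
Subtract one hop: t0 = 9 − 3 = 6.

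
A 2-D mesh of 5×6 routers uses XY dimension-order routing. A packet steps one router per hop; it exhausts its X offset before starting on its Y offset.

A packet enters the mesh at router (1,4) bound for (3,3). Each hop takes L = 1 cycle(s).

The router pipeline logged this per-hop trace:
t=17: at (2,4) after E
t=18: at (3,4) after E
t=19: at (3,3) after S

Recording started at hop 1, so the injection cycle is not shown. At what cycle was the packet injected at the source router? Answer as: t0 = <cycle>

t0 = 16

At hop 1 the cycle is 17; in general cyc_k = t0 + kL.
t0 = cyc[1] − L = 17 − 1 = 16.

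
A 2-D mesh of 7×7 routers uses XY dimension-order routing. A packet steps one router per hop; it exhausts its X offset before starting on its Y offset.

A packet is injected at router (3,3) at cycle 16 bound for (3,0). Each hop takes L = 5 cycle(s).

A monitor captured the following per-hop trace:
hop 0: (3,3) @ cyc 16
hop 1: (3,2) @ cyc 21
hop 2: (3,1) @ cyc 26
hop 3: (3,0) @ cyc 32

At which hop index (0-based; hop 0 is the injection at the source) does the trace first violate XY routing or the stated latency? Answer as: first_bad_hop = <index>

check 1→ d=(0,-1) cyc+5: ok
check 2→ d=(0,-1) cyc+5: ok
check 3→ d=(0,-1) cyc+6: BAD: Δcyc=6≠L

first_bad_hop = 3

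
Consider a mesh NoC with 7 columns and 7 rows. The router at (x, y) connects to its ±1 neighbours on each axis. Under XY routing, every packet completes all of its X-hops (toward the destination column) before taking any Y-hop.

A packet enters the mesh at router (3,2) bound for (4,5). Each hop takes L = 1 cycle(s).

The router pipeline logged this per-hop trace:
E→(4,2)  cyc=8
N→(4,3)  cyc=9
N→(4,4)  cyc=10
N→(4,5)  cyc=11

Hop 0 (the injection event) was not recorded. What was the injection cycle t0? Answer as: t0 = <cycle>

The first recorded entry is hop 1 at cycle 8.
Subtract one hop: t0 = 8 − 1 = 7.

t0 = 7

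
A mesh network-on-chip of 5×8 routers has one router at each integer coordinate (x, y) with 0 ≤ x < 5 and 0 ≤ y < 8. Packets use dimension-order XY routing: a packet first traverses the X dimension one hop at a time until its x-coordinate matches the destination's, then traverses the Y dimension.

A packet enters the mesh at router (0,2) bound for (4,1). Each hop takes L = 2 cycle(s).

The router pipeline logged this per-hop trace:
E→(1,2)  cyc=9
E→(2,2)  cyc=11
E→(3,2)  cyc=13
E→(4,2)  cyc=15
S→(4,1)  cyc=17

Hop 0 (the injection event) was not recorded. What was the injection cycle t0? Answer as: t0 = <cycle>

At hop 1 the cycle is 9; in general cyc_k = t0 + kL.
t0 = cyc[1] − L = 9 − 2 = 7.

t0 = 7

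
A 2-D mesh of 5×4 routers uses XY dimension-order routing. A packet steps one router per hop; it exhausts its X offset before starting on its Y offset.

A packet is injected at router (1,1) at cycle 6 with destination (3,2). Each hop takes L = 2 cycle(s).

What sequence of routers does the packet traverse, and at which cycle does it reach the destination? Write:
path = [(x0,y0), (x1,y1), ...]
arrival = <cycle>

t=6: at (1,1)
t=8: at (2,1) after E
t=10: at (3,1) after E
t=12: at (3,2) after N

path = [(1,1), (2,1), (3,1), (3,2)]
arrival = 12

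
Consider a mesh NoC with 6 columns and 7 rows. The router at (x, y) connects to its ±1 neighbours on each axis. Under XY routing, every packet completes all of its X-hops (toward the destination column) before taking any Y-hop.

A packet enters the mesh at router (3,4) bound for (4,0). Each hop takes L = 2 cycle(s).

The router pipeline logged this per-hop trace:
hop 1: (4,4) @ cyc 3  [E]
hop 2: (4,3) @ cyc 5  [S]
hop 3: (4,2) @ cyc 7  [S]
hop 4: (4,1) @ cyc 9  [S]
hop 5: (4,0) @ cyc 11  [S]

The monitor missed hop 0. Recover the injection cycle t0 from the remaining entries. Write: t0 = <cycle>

At hop 1 the cycle is 3; in general cyc_k = t0 + kL.
Subtract one hop: t0 = 3 − 2 = 1.

t0 = 1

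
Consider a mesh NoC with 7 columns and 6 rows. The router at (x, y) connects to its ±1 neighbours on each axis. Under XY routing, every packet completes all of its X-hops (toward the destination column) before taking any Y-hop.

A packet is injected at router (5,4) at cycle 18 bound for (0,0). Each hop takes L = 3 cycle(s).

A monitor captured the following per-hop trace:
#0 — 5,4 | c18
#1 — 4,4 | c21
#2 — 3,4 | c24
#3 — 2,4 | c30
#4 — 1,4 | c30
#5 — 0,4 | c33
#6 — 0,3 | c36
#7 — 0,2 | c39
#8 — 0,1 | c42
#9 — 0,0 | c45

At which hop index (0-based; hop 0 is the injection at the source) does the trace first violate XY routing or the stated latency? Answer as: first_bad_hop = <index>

first_bad_hop = 3

check 1→ d=(-1,0) cyc+3: ok
check 2→ d=(-1,0) cyc+3: ok
check 3→ d=(-1,0) cyc+6: BAD: Δcyc=6≠L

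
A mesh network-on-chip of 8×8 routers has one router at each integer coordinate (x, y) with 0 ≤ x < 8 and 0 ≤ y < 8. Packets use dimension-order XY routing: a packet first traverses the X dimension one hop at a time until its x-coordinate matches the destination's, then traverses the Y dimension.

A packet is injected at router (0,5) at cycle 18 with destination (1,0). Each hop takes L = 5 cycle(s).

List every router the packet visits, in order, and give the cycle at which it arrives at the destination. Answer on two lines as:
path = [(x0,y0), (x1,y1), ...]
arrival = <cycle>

path = [(0,5), (1,5), (1,4), (1,3), (1,2), (1,1), (1,0)]
arrival = 48

t=18: at (0,5)
t=23: at (1,5) after E
t=28: at (1,4) after S
t=33: at (1,3) after S
t=38: at (1,2) after S
t=43: at (1,1) after S
t=48: at (1,0) after S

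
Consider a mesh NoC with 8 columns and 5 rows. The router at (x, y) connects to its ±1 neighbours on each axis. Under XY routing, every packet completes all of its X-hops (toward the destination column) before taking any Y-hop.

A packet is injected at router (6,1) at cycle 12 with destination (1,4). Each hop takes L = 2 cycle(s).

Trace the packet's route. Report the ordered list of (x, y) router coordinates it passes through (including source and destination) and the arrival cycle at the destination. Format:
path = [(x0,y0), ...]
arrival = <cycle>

path = [(6,1), (5,1), (4,1), (3,1), (2,1), (1,1), (1,2), (1,3), (1,4)]
arrival = 28

#0 — 6,1 | c12
#1 — 5,1 | c14 | W
#2 — 4,1 | c16 | W
#3 — 3,1 | c18 | W
#4 — 2,1 | c20 | W
#5 — 1,1 | c22 | W
#6 — 1,2 | c24 | N
#7 — 1,3 | c26 | N
#8 — 1,4 | c28 | N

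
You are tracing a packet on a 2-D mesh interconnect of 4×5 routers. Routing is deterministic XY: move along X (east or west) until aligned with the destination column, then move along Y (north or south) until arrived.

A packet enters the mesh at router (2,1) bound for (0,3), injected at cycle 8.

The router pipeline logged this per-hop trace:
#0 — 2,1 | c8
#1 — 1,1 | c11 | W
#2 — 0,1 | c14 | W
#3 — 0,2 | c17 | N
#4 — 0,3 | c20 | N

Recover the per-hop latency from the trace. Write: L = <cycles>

L = 3

From hop 0 (8) to hop 1 (11): +3 cycles.
Each hop adds L, hence L = 3.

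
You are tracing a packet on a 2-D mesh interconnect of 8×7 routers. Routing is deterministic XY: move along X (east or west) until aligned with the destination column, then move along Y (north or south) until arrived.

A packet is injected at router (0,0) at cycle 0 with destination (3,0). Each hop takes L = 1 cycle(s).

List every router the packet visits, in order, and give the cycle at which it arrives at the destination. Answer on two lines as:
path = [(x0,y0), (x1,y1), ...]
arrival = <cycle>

path = [(0,0), (1,0), (2,0), (3,0)]
arrival = 3

src (0,0)  cyc=0
E→(1,0)  cyc=1
E→(2,0)  cyc=2
E→(3,0)  cyc=3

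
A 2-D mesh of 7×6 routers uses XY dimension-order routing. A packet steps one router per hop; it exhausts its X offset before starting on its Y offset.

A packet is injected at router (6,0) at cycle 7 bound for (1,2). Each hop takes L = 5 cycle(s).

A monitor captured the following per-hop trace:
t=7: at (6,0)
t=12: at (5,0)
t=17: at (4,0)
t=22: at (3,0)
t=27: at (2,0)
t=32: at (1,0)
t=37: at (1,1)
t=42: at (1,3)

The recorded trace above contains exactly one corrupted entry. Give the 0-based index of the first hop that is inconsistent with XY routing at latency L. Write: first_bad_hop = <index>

first_bad_hop = 7

  1: Δx=-1 Δy=+0 Δt=5 [ok]
  2: Δx=-1 Δy=+0 Δt=5 [ok]
  3: Δx=-1 Δy=+0 Δt=5 [ok]
  4: Δx=-1 Δy=+0 Δt=5 [ok]
  5: Δx=-1 Δy=+0 Δt=5 [ok]
  6: Δx=+0 Δy=+1 Δt=5 [ok]
  7: Δx=+0 Δy=+2 Δt=5 [BAD: non-unit step]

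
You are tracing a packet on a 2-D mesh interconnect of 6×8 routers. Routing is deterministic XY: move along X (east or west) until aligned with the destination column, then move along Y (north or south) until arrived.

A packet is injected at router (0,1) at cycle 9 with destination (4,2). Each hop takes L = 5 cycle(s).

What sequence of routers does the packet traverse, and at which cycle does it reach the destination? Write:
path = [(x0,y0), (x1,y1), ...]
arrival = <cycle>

hop 0: (0,1) @ cyc 9
hop 1: (1,1) @ cyc 14  [E]
hop 2: (2,1) @ cyc 19  [E]
hop 3: (3,1) @ cyc 24  [E]
hop 4: (4,1) @ cyc 29  [E]
hop 5: (4,2) @ cyc 34  [N]

path = [(0,1), (1,1), (2,1), (3,1), (4,1), (4,2)]
arrival = 34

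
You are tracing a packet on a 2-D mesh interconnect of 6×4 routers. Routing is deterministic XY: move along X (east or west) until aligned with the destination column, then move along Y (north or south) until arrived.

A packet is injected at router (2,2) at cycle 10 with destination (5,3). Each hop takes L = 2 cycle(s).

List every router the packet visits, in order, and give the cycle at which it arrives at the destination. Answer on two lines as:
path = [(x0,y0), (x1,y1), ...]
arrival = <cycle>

hop 0: (2,2) @ cyc 10
hop 1: (3,2) @ cyc 12  [E]
hop 2: (4,2) @ cyc 14  [E]
hop 3: (5,2) @ cyc 16  [E]
hop 4: (5,3) @ cyc 18  [N]

path = [(2,2), (3,2), (4,2), (5,2), (5,3)]
arrival = 18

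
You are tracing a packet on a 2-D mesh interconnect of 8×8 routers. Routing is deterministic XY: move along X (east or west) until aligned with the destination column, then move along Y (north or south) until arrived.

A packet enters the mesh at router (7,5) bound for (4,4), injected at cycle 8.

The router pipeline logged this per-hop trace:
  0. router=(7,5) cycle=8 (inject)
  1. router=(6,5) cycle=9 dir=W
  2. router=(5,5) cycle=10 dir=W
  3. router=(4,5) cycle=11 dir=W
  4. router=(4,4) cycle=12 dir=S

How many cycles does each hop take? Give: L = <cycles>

L = 1

Between hops 0 and 1 the cycle counter advances 9 − 8 = 1.
One hop costs L cycles, so L = 1.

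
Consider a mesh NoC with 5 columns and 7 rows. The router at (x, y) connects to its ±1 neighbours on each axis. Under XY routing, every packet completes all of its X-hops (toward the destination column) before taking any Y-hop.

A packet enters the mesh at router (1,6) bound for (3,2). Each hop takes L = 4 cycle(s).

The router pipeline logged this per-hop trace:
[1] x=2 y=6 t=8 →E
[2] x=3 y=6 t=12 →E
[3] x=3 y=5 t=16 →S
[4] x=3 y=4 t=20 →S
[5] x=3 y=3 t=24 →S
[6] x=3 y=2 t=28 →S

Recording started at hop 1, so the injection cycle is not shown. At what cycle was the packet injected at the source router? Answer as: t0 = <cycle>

cyc[1] = 8 and cyc[k] = t0 + k·L for every k.
t0 = cyc[1] − L = 8 − 4 = 4.

t0 = 4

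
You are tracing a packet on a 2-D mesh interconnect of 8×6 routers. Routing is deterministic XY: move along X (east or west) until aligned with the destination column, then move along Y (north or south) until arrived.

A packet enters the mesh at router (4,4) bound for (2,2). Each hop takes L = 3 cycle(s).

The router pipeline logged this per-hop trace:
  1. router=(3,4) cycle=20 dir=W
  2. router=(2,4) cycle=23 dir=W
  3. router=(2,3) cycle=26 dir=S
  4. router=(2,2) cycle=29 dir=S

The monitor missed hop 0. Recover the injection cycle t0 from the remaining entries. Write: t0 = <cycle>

The first recorded entry is hop 1 at cycle 20.
Therefore t0 = 20 − L = 17.

t0 = 17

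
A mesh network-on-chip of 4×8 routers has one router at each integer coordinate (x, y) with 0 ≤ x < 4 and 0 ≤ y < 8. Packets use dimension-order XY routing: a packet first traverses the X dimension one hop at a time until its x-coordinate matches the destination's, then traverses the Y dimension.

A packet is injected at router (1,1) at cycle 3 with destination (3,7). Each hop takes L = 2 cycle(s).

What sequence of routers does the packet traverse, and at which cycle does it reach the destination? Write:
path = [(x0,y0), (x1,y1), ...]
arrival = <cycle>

  0. router=(1,1) cycle=3 (inject)
  1. router=(2,1) cycle=5 dir=E
  2. router=(3,1) cycle=7 dir=E
  3. router=(3,2) cycle=9 dir=N
  4. router=(3,3) cycle=11 dir=N
  5. router=(3,4) cycle=13 dir=N
  6. router=(3,5) cycle=15 dir=N
  7. router=(3,6) cycle=17 dir=N
  8. router=(3,7) cycle=19 dir=N

path = [(1,1), (2,1), (3,1), (3,2), (3,3), (3,4), (3,5), (3,6), (3,7)]
arrival = 19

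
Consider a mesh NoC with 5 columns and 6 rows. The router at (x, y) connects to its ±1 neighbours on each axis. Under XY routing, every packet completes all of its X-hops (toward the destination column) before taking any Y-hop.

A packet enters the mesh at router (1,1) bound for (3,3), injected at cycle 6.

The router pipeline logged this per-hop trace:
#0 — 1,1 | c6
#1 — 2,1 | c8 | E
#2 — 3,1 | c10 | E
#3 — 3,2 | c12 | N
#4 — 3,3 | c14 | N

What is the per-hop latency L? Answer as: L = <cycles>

Δcyc across hop 0→1: 8 − 6 = 2.
One hop costs L cycles, so L = 2.

L = 2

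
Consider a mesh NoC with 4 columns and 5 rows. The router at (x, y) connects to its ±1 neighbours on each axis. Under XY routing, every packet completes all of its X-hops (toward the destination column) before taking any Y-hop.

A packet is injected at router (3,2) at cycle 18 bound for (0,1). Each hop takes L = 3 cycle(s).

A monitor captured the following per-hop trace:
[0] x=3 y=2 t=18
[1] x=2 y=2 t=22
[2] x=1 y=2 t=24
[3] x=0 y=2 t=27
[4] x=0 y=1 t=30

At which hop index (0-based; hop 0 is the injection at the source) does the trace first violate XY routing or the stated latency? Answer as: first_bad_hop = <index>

[1] (-1,+0) / 4c ⇒ BAD: Δcyc=4≠L

first_bad_hop = 1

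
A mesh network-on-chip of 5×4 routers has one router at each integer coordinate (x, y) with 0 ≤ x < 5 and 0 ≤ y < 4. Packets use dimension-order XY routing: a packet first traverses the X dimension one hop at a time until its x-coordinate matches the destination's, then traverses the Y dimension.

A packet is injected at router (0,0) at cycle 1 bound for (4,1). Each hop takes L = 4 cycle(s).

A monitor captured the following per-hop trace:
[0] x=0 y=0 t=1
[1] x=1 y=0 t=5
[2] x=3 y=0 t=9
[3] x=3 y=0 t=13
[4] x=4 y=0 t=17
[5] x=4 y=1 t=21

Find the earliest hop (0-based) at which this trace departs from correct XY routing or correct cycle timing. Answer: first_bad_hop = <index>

first_bad_hop = 2

check 1→ d=(1,0) cyc+4: ok
check 2→ d=(2,0) cyc+4: BAD: non-unit step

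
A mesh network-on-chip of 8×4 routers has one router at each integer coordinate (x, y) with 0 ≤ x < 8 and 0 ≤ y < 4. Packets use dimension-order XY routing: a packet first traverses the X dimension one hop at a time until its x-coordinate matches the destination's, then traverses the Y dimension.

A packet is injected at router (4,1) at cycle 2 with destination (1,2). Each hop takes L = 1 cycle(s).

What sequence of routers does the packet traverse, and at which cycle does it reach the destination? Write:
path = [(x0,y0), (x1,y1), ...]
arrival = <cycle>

path = [(4,1), (3,1), (2,1), (1,1), (1,2)]
arrival = 6

hop 0: (4,1) @ cyc 2
hop 1: (3,1) @ cyc 3  [W]
hop 2: (2,1) @ cyc 4  [W]
hop 3: (1,1) @ cyc 5  [W]
hop 4: (1,2) @ cyc 6  [N]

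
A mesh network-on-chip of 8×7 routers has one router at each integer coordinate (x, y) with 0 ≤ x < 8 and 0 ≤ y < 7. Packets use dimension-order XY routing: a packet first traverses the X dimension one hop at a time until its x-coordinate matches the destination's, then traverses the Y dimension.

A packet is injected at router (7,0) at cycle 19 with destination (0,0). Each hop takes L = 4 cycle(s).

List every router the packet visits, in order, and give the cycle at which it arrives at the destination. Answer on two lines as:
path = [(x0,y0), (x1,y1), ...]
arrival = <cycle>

path = [(7,0), (6,0), (5,0), (4,0), (3,0), (2,0), (1,0), (0,0)]
arrival = 47

t=19: at (7,0)
t=23: at (6,0) after W
t=27: at (5,0) after W
t=31: at (4,0) after W
t=35: at (3,0) after W
t=39: at (2,0) after W
t=43: at (1,0) after W
t=47: at (0,0) after W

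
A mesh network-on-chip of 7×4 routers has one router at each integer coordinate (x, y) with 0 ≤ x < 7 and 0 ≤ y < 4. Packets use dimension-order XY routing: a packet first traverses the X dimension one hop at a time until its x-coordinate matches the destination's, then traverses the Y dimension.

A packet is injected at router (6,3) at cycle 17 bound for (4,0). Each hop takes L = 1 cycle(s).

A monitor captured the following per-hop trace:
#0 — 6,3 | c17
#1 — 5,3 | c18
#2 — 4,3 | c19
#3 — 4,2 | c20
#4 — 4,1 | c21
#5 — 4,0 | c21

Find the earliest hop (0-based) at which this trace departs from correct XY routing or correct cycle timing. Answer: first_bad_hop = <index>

first_bad_hop = 5

hop 1: step (-1,+0), +1 cyc — ok
hop 2: step (-1,+0), +1 cyc — ok
hop 3: step (+0,-1), +1 cyc — ok
hop 4: step (+0,-1), +1 cyc — ok
hop 5: step (+0,-1), +0 cyc — BAD: Δcyc=0≠L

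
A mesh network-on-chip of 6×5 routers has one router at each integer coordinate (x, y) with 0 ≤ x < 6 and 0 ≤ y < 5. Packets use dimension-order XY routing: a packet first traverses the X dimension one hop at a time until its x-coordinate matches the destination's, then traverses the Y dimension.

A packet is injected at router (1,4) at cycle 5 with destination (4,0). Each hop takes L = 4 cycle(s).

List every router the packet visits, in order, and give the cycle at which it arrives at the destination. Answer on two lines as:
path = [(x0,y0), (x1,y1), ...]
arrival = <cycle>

path = [(1,4), (2,4), (3,4), (4,4), (4,3), (4,2), (4,1), (4,0)]
arrival = 33

src (1,4)  cyc=5
E→(2,4)  cyc=9
E→(3,4)  cyc=13
E→(4,4)  cyc=17
S→(4,3)  cyc=21
S→(4,2)  cyc=25
S→(4,1)  cyc=29
S→(4,0)  cyc=33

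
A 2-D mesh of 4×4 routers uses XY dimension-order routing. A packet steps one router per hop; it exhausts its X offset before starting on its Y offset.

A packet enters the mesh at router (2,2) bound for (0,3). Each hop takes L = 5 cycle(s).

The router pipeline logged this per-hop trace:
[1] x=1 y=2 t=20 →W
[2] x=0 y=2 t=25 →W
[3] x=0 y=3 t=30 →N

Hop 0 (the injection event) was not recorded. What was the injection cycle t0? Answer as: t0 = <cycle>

Hop 1 reached at cycle 20; hop k is at t0 + k·L.
Subtract one hop: t0 = 20 − 5 = 15.

t0 = 15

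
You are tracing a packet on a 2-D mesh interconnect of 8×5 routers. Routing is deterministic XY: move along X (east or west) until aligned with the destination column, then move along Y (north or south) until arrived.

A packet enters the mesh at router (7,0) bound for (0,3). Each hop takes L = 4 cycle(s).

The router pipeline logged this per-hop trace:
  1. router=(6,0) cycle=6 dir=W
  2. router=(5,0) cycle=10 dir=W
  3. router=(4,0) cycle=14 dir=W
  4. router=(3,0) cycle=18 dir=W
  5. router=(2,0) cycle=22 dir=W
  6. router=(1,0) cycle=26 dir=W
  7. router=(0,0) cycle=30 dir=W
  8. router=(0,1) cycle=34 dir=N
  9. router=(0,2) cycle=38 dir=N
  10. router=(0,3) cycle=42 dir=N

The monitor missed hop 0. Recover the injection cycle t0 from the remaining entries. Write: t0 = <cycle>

t0 = 2

Hop 1 reached at cycle 6; hop k is at t0 + k·L.
Therefore t0 = 6 − L = 2.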